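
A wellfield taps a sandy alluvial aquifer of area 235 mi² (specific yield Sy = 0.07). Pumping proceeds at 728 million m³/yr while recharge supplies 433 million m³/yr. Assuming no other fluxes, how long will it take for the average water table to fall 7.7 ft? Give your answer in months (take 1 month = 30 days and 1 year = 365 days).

A = 235 mi² = 6.086 × 10^8 m²
Δh = 7.7 ft = 2.347 m
ΔV = Sy × A × Δh = 0.07 × 6.086 × 10^8 × 2.347 = 9.999 × 10^7 m³
Net withdrawal = 728 − 433 = 295 million m³/yr = 8.082 × 10^5 m³/d
t = ΔV / Q = 9.999 × 10^7 m³ / 8.082 × 10^5 m³/d = 123.7 d
t = 123.7 d ≈ 4.124 months

t ≈ 4.12 months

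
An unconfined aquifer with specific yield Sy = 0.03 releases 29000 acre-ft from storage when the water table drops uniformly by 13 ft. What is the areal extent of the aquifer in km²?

A ≈ 301 km²

Δh = 13 ft = 3.962 m
ΔV = 29000 acre-ft = 3.577 × 10^7 m³
A = ΔV / (Sy × Δh) = 3.577 × 10^7 / (0.03 × 3.962) = 3.009 × 10^8 m²
A = 3.009 × 10^8 m² = 300.9 km²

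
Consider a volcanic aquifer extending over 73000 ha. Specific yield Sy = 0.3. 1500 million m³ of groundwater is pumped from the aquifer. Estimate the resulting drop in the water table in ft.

A = 73000 ha = 7.3 × 10^8 m²
ΔV = 1500 million m³ = 1.5 × 10^9 m³
Δh = ΔV / (Sy × A) = 1.5 × 10^9 m³ / (0.3 × 7.3 × 10^8 m²) = 6.849 m
Δh = 6.849 m = 22.47 ft

Δh ≈ 22.5 ft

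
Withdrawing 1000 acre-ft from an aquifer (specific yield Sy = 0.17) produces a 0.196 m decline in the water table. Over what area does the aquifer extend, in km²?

A ≈ 37 km²

ΔV = 1000 acre-ft = 1.233 × 10^6 m³
A = ΔV / (Sy × Δh) = 1.233 × 10^6 / (0.17 × 0.196) = 3.702 × 10^7 m²
A = 3.702 × 10^7 m² = 37.02 km²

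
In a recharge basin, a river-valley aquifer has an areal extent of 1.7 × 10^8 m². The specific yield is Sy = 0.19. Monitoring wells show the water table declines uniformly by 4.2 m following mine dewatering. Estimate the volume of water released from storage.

ΔV ≈ 1.36 × 10^8 m³

ΔV = Sy × A × Δh = 0.19 × 1.7 × 10^8 m² × 4.2 m = 1.357 × 10^8 m³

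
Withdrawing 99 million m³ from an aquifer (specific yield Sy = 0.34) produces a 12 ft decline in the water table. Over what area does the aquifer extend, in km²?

Δh = 12 ft = 3.658 m
ΔV = 99 million m³ = 9.9 × 10^7 m³
A = ΔV / (Sy × Δh) = 9.9 × 10^7 / (0.34 × 3.658) = 7.961 × 10^7 m²
A = 7.961 × 10^7 m² = 79.61 km²

A ≈ 79.6 km²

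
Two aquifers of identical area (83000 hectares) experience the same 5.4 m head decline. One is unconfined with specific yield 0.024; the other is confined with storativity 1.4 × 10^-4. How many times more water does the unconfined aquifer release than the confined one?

A = 83000 hectares = 8.3 × 10^8 m²
Unconfined: ΔV_u = Sy × A × Δh = 0.024 × 8.3 × 10^8 × 5.4 = 1.076 × 10^8 m³
Confined: ΔV_c = S × A × Δh = 1.4 × 10^-4 × 8.3 × 10^8 × 5.4 = 6.275 × 10^5 m³
Ratio = ΔV_u / ΔV_c = Sy / S = 0.024 / 1.4 × 10^-4 = 171.4

ΔV_u / ΔV_c ≈ 171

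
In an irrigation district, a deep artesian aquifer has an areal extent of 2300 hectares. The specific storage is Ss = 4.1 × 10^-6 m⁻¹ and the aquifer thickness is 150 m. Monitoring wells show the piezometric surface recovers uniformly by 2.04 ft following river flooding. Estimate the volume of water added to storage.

S = Ss × b = 4.1 × 10^-6 m⁻¹ × 150 m = 6.15 × 10^-4
A = 2300 hectares = 2.3 × 10^7 m²
Δh = 2.04 ft = 0.6218 m
ΔV = S × A × Δh = 6.15 × 10^-4 × 2.3 × 10^7 m² × 0.6218 m = 8795 m³

ΔV ≈ 8800 m³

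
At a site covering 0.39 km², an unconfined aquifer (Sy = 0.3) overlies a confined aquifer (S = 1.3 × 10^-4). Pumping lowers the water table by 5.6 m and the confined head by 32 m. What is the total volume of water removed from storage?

A = 0.39 km² = 3.9 × 10^5 m²
Unconfined: ΔV_u = Sy × A × Δh_u = 0.3 × 3.9 × 10^5 × 5.6 = 6.552 × 10^5 m³
Confined: ΔV_c = S × A × Δh_c = 1.3 × 10^-4 × 3.9 × 10^5 × 32 = 1622 m³
Total ΔV = 6.552 × 10^5 + 1622 = 6.568 × 10^5 m³

ΔV ≈ 6.57 × 10^5 m³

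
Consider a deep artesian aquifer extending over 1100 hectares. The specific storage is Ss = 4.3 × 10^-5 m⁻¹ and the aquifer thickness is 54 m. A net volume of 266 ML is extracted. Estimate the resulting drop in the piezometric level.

Δh ≈ 10.4 m

S = Ss × b = 4.3 × 10^-5 m⁻¹ × 54 m = 2.322 × 10^-3
A = 1100 hectares = 1.1 × 10^7 m²
ΔV = 266 ML = 2.66 × 10^5 m³
Δh = ΔV / (S × A) = 2.66 × 10^5 m³ / (0.002322 × 1.1 × 10^7 m²) = 10.41 m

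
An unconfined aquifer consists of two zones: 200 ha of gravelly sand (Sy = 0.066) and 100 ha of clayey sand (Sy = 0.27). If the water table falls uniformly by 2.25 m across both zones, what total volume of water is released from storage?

ΔV ≈ 9.04 × 10^5 m³

A₁ = 200 ha = 2 × 10^6 m²; A₂ = 100 ha = 1 × 10^6 m²
ΔV₁ = 0.066 × 2 × 10^6 × 2.25 = 2.97 × 10^5 m³
ΔV₂ = 0.27 × 1 × 10^6 × 2.25 = 6.075 × 10^5 m³
ΔV = ΔV₁ + ΔV₂ = 9.045 × 10^5 m³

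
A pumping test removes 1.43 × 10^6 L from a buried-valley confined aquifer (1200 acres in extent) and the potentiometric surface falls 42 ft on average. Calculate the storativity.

A = 1200 acres = 4.856 × 10^6 m²
Δh = 42 ft = 12.8 m
ΔV = 1.43 × 10^6 L = 1430 m³
S = ΔV / (A × Δh) = 1430 m³ / (4.856 × 10^6 m² × 12.8 m) = 2.3 × 10^-5

S ≈ 2.3 × 10^-5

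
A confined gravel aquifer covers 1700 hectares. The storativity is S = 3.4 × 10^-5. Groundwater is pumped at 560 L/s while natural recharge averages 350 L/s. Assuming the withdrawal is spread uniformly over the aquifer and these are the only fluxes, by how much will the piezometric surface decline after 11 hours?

Δh ≈ 14.4 m

A = 1700 hectares = 1.7 × 10^7 m²
Net abstraction = 560 − 350 = 210 L/s
Q_net = 210 L/s = 18140 m³/d
t = 11 hours = 0.4583 d
ΔV = Q × t = 18140 m³/d × 0.4583 d = 8316 m³
Δh = ΔV / (S × A) = 8316 / (3.4 × 10^-5 × 1.7 × 10^7) = 14.39 m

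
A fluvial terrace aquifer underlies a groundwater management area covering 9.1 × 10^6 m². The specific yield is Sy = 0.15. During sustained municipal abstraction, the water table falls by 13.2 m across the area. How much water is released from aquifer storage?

ΔV = Sy × A × Δh = 0.15 × 9.1 × 10^6 m² × 13.2 m = 1.802 × 10^7 m³

ΔV ≈ 1.8 × 10^7 m³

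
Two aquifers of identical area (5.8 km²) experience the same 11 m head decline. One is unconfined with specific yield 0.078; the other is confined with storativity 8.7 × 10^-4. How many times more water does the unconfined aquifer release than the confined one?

A = 5.8 km² = 5.8 × 10^6 m²
Unconfined: ΔV_u = Sy × A × Δh = 0.078 × 5.8 × 10^6 × 11 = 4.976 × 10^6 m³
Confined: ΔV_c = S × A × Δh = 8.7 × 10^-4 × 5.8 × 10^6 × 11 = 55510 m³
Ratio = ΔV_u / ΔV_c = Sy / S = 0.078 / 8.7 × 10^-4 = 89.66

ΔV_u / ΔV_c ≈ 89.7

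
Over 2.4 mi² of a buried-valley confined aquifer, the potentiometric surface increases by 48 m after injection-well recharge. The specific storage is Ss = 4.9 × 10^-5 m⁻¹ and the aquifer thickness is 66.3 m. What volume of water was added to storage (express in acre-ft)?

S = Ss × b = 4.9 × 10^-5 m⁻¹ × 66.3 m = 3.249 × 10^-3
A = 2.4 mi² = 6.216 × 10^6 m²
ΔV = S × A × Δh = 0.003249 × 6.216 × 10^6 m² × 48 m = 9.693 × 10^5 m³
ΔV = 9.693 × 10^5 m³ = 785.8 acre-ft

ΔV ≈ 786 acre-ft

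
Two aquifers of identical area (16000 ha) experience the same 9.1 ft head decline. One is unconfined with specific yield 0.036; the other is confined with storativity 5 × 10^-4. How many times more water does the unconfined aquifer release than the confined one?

A = 16000 ha = 1.6 × 10^8 m²
Δh = 9.1 ft = 2.774 m
Unconfined: ΔV_u = Sy × A × Δh = 0.036 × 1.6 × 10^8 × 2.774 = 1.598 × 10^7 m³
Confined: ΔV_c = S × A × Δh = 5 × 10^-4 × 1.6 × 10^8 × 2.774 = 2.219 × 10^5 m³
Ratio = ΔV_u / ΔV_c = Sy / S = 0.036 / 5 × 10^-4 = 72

ΔV_u / ΔV_c ≈ 72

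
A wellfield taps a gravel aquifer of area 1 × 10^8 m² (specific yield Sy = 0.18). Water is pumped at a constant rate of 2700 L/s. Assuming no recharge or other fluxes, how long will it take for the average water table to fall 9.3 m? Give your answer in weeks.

t ≈ 103 weeks

ΔV = Sy × A × Δh = 0.18 × 1 × 10^8 × 9.3 = 1.674 × 10^8 m³
Q = 2700 L/s = 2.333 × 10^5 m³/d
t = ΔV / Q = 1.674 × 10^8 m³ / 2.333 × 10^5 m³/d = 717.6 d
t = 717.6 d ≈ 102.5 weeks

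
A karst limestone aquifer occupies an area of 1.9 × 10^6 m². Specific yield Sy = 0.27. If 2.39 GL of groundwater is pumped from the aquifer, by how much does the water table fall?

Δh ≈ 4.66 m

ΔV = 2.39 GL = 2.39 × 10^6 m³
Δh = ΔV / (Sy × A) = 2.39 × 10^6 m³ / (0.27 × 1.9 × 10^6 m²) = 4.659 m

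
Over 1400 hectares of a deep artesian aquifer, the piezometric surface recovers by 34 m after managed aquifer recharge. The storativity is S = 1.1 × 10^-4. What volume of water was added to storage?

ΔV ≈ 52400 m³

A = 1400 hectares = 1.4 × 10^7 m²
ΔV = S × A × Δh = 1.1 × 10^-4 × 1.4 × 10^7 m² × 34 m = 52360 m³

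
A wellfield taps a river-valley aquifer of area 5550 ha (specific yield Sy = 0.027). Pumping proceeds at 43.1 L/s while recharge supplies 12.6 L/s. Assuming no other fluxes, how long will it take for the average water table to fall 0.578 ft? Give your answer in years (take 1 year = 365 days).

t ≈ 0.274 years

A = 5550 ha = 5.55 × 10^7 m²
Δh = 0.578 ft = 0.1762 m
ΔV = Sy × A × Δh = 0.027 × 5.55 × 10^7 × 0.1762 = 2.64 × 10^5 m³
Net withdrawal = 43.1 − 12.6 = 30.5 L/s = 2635 m³/d
t = ΔV / Q = 2.64 × 10^5 m³ / 2635 m³/d = 100.2 d
t = 100.2 d ≈ 0.2745 years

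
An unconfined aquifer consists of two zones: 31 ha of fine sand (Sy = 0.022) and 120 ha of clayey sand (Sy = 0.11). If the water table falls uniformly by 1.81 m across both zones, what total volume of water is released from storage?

ΔV ≈ 2.51 × 10^5 m³

A₁ = 31 ha = 3.1 × 10^5 m²; A₂ = 120 ha = 1.2 × 10^6 m²
ΔV₁ = 0.022 × 3.1 × 10^5 × 1.81 = 12340 m³
ΔV₂ = 0.11 × 1.2 × 10^6 × 1.81 = 2.389 × 10^5 m³
ΔV = ΔV₁ + ΔV₂ = 2.513 × 10^5 m³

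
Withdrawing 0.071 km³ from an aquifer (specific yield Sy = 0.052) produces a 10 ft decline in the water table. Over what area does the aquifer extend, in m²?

Δh = 10 ft = 3.048 m
ΔV = 0.071 km³ = 7.1 × 10^7 m³
A = ΔV / (Sy × Δh) = 7.1 × 10^7 / (0.052 × 3.048) = 4.48 × 10^8 m²

A ≈ 4.48 × 10^8 m²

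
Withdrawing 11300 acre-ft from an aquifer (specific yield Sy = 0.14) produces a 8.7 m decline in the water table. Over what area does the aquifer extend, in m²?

ΔV = 11300 acre-ft = 1.394 × 10^7 m³
A = ΔV / (Sy × Δh) = 1.394 × 10^7 / (0.14 × 8.7) = 1.144 × 10^7 m²

A ≈ 1.14 × 10^7 m²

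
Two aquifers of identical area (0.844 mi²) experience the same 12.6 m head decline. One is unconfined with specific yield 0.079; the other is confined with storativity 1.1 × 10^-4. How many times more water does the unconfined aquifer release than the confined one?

A = 0.844 mi² = 2.186 × 10^6 m²
Unconfined: ΔV_u = Sy × A × Δh = 0.079 × 2.186 × 10^6 × 12.6 = 2.176 × 10^6 m³
Confined: ΔV_c = S × A × Δh = 1.1 × 10^-4 × 2.186 × 10^6 × 12.6 = 3030 m³
Ratio = ΔV_u / ΔV_c = Sy / S = 0.079 / 1.1 × 10^-4 = 718.2

ΔV_u / ΔV_c ≈ 718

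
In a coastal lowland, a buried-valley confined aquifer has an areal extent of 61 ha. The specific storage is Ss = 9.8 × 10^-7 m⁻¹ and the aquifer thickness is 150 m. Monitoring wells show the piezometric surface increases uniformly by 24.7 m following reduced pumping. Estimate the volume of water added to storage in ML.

ΔV ≈ 2.21 ML

S = Ss × b = 9.8 × 10^-7 m⁻¹ × 150 m = 1.47 × 10^-4
A = 61 ha = 6.1 × 10^5 m²
ΔV = S × A × Δh = 1.47 × 10^-4 × 6.1 × 10^5 m² × 24.7 m = 2215 m³
ΔV = 2215 m³ = 2.215 ML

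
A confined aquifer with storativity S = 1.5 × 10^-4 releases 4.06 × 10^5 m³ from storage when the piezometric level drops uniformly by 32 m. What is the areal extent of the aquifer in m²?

A ≈ 8.46 × 10^7 m²

A = ΔV / (S × Δh) = 4.06 × 10^5 / (1.5 × 10^-4 × 32) = 8.458 × 10^7 m²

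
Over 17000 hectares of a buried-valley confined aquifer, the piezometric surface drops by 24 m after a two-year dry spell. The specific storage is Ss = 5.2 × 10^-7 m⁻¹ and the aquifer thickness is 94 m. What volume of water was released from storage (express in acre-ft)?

ΔV ≈ 162 acre-ft

S = Ss × b = 5.2 × 10^-7 m⁻¹ × 94 m = 4.888 × 10^-5
A = 17000 hectares = 1.7 × 10^8 m²
ΔV = S × A × Δh = 4.888 × 10^-5 × 1.7 × 10^8 m² × 24 m = 1.994 × 10^5 m³
ΔV = 1.994 × 10^5 m³ = 161.7 acre-ft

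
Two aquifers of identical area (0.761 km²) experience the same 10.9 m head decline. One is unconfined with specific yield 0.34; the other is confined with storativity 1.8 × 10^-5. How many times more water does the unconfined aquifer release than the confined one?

A = 0.761 km² = 7.61 × 10^5 m²
Unconfined: ΔV_u = Sy × A × Δh = 0.34 × 7.61 × 10^5 × 10.9 = 2.82 × 10^6 m³
Confined: ΔV_c = S × A × Δh = 1.8 × 10^-5 × 7.61 × 10^5 × 10.9 = 149.3 m³
Ratio = ΔV_u / ΔV_c = Sy / S = 0.34 / 1.8 × 10^-5 = 18890

ΔV_u / ΔV_c ≈ 18900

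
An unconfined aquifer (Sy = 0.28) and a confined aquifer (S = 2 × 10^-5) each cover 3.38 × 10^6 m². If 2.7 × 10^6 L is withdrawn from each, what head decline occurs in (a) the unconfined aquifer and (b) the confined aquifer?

ΔV = 2.7 × 10^6 L = 2700 m³
Unconfined: Δh_u = ΔV/(Sy·A) = 2700/(0.28 × 3.38 × 10^6) = 0.002853 m
Confined: Δh_c = ΔV/(S·A) = 2700/(2 × 10^-5 × 3.38 × 10^6) = 39.94 m

Δh_u ≈ 0.00285 m; Δh_c ≈ 39.9 m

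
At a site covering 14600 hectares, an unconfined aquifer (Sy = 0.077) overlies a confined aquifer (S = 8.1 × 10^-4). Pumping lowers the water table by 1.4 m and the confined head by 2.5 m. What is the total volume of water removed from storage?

ΔV ≈ 1.6 × 10^7 m³

A = 14600 hectares = 1.46 × 10^8 m²
Unconfined: ΔV_u = Sy × A × Δh_u = 0.077 × 1.46 × 10^8 × 1.4 = 1.574 × 10^7 m³
Confined: ΔV_c = S × A × Δh_c = 8.1 × 10^-4 × 1.46 × 10^8 × 2.5 = 2.957 × 10^5 m³
Total ΔV = 1.574 × 10^7 + 2.957 × 10^5 = 1.603 × 10^7 m³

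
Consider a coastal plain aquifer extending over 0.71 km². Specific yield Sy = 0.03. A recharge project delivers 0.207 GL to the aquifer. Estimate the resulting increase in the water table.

A = 0.71 km² = 7.1 × 10^5 m²
ΔV = 0.207 GL = 2.07 × 10^5 m³
Δh = ΔV / (Sy × A) = 2.07 × 10^5 m³ / (0.03 × 7.1 × 10^5 m²) = 9.718 m

Δh ≈ 9.72 m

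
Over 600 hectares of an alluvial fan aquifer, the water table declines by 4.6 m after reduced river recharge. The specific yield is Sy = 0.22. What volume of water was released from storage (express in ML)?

ΔV ≈ 6070 ML

A = 600 hectares = 6 × 10^6 m²
ΔV = Sy × A × Δh = 0.22 × 6 × 10^6 m² × 4.6 m = 6.072 × 10^6 m³
ΔV = 6.072 × 10^6 m³ = 6072 ML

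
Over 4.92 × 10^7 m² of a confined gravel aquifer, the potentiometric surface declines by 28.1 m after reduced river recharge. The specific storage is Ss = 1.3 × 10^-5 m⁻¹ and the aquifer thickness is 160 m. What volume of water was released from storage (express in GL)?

S = Ss × b = 1.3 × 10^-5 m⁻¹ × 160 m = 2.08 × 10^-3
ΔV = S × A × Δh = 0.00208 × 4.92 × 10^7 m² × 28.1 m = 2.876 × 10^6 m³
ΔV = 2.876 × 10^6 m³ = 2.876 GL

ΔV ≈ 2.88 GL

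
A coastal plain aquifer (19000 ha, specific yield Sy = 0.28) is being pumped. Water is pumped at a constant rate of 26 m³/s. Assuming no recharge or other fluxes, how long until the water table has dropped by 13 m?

A = 19000 ha = 1.9 × 10^8 m²
ΔV = Sy × A × Δh = 0.28 × 1.9 × 10^8 × 13 = 6.916 × 10^8 m³
Q = 26 m³/s = 2.246 × 10^6 m³/d
t = ΔV / Q = 6.916 × 10^8 m³ / 2.246 × 10^6 m³/d = 307.9 d

t ≈ 308 days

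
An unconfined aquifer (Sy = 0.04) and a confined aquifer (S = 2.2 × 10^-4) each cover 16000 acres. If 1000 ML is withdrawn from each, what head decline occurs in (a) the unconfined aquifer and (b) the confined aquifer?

Δh_u ≈ 0.386 m; Δh_c ≈ 70.2 m

A = 16000 acres = 6.475 × 10^7 m²
ΔV = 1000 ML = 1 × 10^6 m³
Unconfined: Δh_u = ΔV/(Sy·A) = 1 × 10^6/(0.04 × 6.475 × 10^7) = 0.3861 m
Confined: Δh_c = ΔV/(S·A) = 1 × 10^6/(2.2 × 10^-4 × 6.475 × 10^7) = 70.2 m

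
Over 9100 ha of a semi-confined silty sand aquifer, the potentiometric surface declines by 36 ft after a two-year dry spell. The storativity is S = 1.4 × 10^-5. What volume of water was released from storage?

A = 9100 ha = 9.1 × 10^7 m²
Δh = 36 ft = 10.97 m
ΔV = S × A × Δh = 1.4 × 10^-5 × 9.1 × 10^7 m² × 10.97 m = 13980 m³

ΔV ≈ 14000 m³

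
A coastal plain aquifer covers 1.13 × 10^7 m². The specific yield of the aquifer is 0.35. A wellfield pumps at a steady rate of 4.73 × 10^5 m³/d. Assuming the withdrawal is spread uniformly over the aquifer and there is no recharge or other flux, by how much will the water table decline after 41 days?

Δh ≈ 4.9 m

ΔV = Q × t = 4.73 × 10^5 m³/d × 41 d = 1.939 × 10^7 m³
Δh = ΔV / (Sy × A) = 1.939 × 10^7 / (0.35 × 1.13 × 10^7) = 4.903 m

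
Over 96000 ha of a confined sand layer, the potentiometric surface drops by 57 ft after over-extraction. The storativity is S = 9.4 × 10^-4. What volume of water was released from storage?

A = 96000 ha = 9.6 × 10^8 m²
Δh = 57 ft = 17.37 m
ΔV = S × A × Δh = 9.4 × 10^-4 × 9.6 × 10^8 m² × 17.37 m = 1.568 × 10^7 m³

ΔV ≈ 1.57 × 10^7 m³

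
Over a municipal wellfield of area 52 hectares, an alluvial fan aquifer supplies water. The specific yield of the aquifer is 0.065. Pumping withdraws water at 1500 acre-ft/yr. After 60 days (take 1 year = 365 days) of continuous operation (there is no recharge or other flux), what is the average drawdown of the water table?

A = 52 hectares = 5.2 × 10^5 m²
Q = 1500 acre-ft/yr = 5069 m³/d
ΔV = Q × t = 5069 m³/d × 60 d = 3.041 × 10^5 m³
Δh = ΔV / (Sy × A) = 3.041 × 10^5 / (0.065 × 5.2 × 10^5) = 8.998 m

Δh ≈ 9 m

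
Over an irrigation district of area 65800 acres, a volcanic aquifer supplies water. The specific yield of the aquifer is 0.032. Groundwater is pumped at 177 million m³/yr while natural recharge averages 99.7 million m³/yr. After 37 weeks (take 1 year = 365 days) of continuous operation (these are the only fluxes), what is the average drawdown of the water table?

Δh ≈ 6.44 m

A = 65800 acres = 2.663 × 10^8 m²
Net abstraction = 177 − 99.7 = 77.3 million m³/yr
Q_net = 77.3 million m³/yr = 2.118 × 10^5 m³/d
t = 37 weeks = 259 d
ΔV = Q × t = 2.118 × 10^5 m³/d × 259 d = 5.485 × 10^7 m³
Δh = ΔV / (Sy × A) = 5.485 × 10^7 / (0.032 × 2.663 × 10^8) = 6.437 m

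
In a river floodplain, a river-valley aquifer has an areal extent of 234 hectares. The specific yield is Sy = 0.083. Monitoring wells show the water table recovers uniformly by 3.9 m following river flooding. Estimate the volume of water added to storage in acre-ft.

A = 234 hectares = 2.34 × 10^6 m²
ΔV = Sy × A × Δh = 0.083 × 2.34 × 10^6 m² × 3.9 m = 7.575 × 10^5 m³
ΔV = 7.575 × 10^5 m³ = 614.1 acre-ft

ΔV ≈ 614 acre-ft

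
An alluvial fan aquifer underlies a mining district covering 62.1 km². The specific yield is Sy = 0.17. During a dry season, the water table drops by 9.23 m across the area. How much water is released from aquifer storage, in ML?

A = 62.1 km² = 6.21 × 10^7 m²
ΔV = Sy × A × Δh = 0.17 × 6.21 × 10^7 m² × 9.23 m = 9.744 × 10^7 m³
ΔV = 9.744 × 10^7 m³ = 97440 ML

ΔV ≈ 97400 ML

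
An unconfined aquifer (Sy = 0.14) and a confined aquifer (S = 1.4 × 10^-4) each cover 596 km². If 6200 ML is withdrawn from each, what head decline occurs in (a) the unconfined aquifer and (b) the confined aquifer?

A = 596 km² = 5.96 × 10^8 m²
ΔV = 6200 ML = 6.2 × 10^6 m³
Unconfined: Δh_u = ΔV/(Sy·A) = 6.2 × 10^6/(0.14 × 5.96 × 10^8) = 0.0743 m
Confined: Δh_c = ΔV/(S·A) = 6.2 × 10^6/(1.4 × 10^-4 × 5.96 × 10^8) = 74.3 m

Δh_u ≈ 0.0743 m; Δh_c ≈ 74.3 m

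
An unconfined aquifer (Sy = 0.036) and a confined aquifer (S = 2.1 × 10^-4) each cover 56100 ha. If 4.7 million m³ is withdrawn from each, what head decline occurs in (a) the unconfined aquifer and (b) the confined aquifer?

A = 56100 ha = 5.61 × 10^8 m²
ΔV = 4.7 million m³ = 4.7 × 10^6 m³
Unconfined: Δh_u = ΔV/(Sy·A) = 4.7 × 10^6/(0.036 × 5.61 × 10^8) = 0.2327 m
Confined: Δh_c = ΔV/(S·A) = 4.7 × 10^6/(2.1 × 10^-4 × 5.61 × 10^8) = 39.89 m

Δh_u ≈ 0.233 m; Δh_c ≈ 39.9 m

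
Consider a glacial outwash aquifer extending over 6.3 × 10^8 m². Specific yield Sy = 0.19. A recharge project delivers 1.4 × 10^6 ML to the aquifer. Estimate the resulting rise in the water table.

Δh ≈ 11.7 m

ΔV = 1.4 × 10^6 ML = 1.4 × 10^9 m³
Δh = ΔV / (Sy × A) = 1.4 × 10^9 m³ / (0.19 × 6.3 × 10^8 m²) = 11.7 m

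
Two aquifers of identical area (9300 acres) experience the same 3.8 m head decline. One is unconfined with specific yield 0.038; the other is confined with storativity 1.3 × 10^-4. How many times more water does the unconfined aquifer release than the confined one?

A = 9300 acres = 3.764 × 10^7 m²
Unconfined: ΔV_u = Sy × A × Δh = 0.038 × 3.764 × 10^7 × 3.8 = 5.435 × 10^6 m³
Confined: ΔV_c = S × A × Δh = 1.3 × 10^-4 × 3.764 × 10^7 × 3.8 = 18590 m³
Ratio = ΔV_u / ΔV_c = Sy / S = 0.038 / 1.3 × 10^-4 = 292.3

ΔV_u / ΔV_c ≈ 292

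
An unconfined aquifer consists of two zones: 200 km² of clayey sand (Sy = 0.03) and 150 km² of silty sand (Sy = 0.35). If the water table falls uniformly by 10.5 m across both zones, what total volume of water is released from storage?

ΔV ≈ 6.14 × 10^8 m³

A₁ = 200 km² = 2 × 10^8 m²; A₂ = 150 km² = 1.5 × 10^8 m²
ΔV₁ = 0.03 × 2 × 10^8 × 10.5 = 6.3 × 10^7 m³
ΔV₂ = 0.35 × 1.5 × 10^8 × 10.5 = 5.513 × 10^8 m³
ΔV = ΔV₁ + ΔV₂ = 6.143 × 10^8 m³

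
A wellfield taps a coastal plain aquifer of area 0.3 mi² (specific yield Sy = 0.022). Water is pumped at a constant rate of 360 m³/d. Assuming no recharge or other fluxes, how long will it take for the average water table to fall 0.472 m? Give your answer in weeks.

A = 0.3 mi² = 7.77 × 10^5 m²
ΔV = Sy × A × Δh = 0.022 × 7.77 × 10^5 × 0.472 = 8068 m³
t = ΔV / Q = 8068 m³ / 360 m³/d = 22.41 d
t = 22.41 d ≈ 3.202 weeks

t ≈ 3.2 weeks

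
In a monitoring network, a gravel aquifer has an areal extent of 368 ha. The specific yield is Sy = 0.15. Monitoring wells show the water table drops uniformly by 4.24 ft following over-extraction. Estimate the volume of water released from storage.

A = 368 ha = 3.68 × 10^6 m²
Δh = 4.24 ft = 1.292 m
ΔV = Sy × A × Δh = 0.15 × 3.68 × 10^6 m² × 1.292 m = 7.134 × 10^5 m³

ΔV ≈ 7.13 × 10^5 m³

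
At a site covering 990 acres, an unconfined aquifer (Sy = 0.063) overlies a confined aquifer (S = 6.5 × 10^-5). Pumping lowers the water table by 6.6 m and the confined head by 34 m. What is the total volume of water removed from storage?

A = 990 acres = 4.006 × 10^6 m²
Unconfined: ΔV_u = Sy × A × Δh_u = 0.063 × 4.006 × 10^6 × 6.6 = 1.666 × 10^6 m³
Confined: ΔV_c = S × A × Δh_c = 6.5 × 10^-5 × 4.006 × 10^6 × 34 = 8854 m³
Total ΔV = 1.666 × 10^6 + 8854 = 1.675 × 10^6 m³

ΔV ≈ 1.67 × 10^6 m³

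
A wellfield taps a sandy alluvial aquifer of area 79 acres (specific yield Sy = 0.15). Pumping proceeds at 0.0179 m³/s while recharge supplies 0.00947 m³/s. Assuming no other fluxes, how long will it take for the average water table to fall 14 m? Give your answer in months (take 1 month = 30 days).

t ≈ 30.7 months

A = 79 acres = 3.197 × 10^5 m²
ΔV = Sy × A × Δh = 0.15 × 3.197 × 10^5 × 14 = 6.714 × 10^5 m³
Net withdrawal = 0.0179 − 0.00947 = 0.00843 m³/s = 728.4 m³/d
t = ΔV / Q = 6.714 × 10^5 m³ / 728.4 m³/d = 921.8 d
t = 921.8 d ≈ 30.73 months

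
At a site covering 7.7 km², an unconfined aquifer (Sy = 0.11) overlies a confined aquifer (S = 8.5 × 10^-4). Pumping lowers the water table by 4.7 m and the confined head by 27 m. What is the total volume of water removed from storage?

ΔV ≈ 4.16 × 10^6 m³

A = 7.7 km² = 7.7 × 10^6 m²
Unconfined: ΔV_u = Sy × A × Δh_u = 0.11 × 7.7 × 10^6 × 4.7 = 3.981 × 10^6 m³
Confined: ΔV_c = S × A × Δh_c = 8.5 × 10^-4 × 7.7 × 10^6 × 27 = 1.767 × 10^5 m³
Total ΔV = 3.981 × 10^6 + 1.767 × 10^5 = 4.158 × 10^6 m³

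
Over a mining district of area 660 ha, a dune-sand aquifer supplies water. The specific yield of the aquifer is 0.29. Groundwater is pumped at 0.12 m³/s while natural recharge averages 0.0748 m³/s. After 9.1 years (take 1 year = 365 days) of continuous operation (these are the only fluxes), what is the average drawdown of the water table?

A = 660 ha = 6.6 × 10^6 m²
Net abstraction = 0.12 − 0.0748 = 0.0452 m³/s
Q_net = 0.0452 m³/s = 3905 m³/d
t = 9.1 years = 3322 d
ΔV = Q × t = 3905 m³/d × 3322 d = 1.297 × 10^7 m³
Δh = ΔV / (Sy × A) = 1.297 × 10^7 / (0.29 × 6.6 × 10^6) = 6.777 m

Δh ≈ 6.78 m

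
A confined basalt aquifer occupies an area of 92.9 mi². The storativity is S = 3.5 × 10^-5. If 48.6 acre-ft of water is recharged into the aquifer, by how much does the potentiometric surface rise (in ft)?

Δh ≈ 23.4 ft

A = 92.9 mi² = 2.406 × 10^8 m²
ΔV = 48.6 acre-ft = 59950 m³
Δh = ΔV / (S × A) = 59950 m³ / (3.5 × 10^-5 × 2.406 × 10^8 m²) = 7.118 m
Δh = 7.118 m = 23.35 ft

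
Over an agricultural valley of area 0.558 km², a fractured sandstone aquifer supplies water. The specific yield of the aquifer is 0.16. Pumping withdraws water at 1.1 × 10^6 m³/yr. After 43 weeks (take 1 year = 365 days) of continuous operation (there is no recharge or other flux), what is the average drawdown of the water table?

Δh ≈ 10.2 m

A = 0.558 km² = 5.58 × 10^5 m²
Q = 1.1 × 10^6 m³/yr = 3014 m³/d
t = 43 weeks = 301 d
ΔV = Q × t = 3014 m³/d × 301 d = 9.071 × 10^5 m³
Δh = ΔV / (Sy × A) = 9.071 × 10^5 / (0.16 × 5.58 × 10^5) = 10.16 m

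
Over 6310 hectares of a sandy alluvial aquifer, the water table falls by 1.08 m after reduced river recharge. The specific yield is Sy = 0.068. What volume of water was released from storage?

A = 6310 hectares = 6.31 × 10^7 m²
ΔV = Sy × A × Δh = 0.068 × 6.31 × 10^7 m² × 1.08 m = 4.634 × 10^6 m³

ΔV ≈ 4.63 × 10^6 m³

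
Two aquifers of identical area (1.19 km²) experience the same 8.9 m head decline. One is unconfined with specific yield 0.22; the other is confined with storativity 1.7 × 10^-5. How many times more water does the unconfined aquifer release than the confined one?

A = 1.19 km² = 1.19 × 10^6 m²
Unconfined: ΔV_u = Sy × A × Δh = 0.22 × 1.19 × 10^6 × 8.9 = 2.33 × 10^6 m³
Confined: ΔV_c = S × A × Δh = 1.7 × 10^-5 × 1.19 × 10^6 × 8.9 = 180 m³
Ratio = ΔV_u / ΔV_c = Sy / S = 0.22 / 1.7 × 10^-5 = 12940

ΔV_u / ΔV_c ≈ 12900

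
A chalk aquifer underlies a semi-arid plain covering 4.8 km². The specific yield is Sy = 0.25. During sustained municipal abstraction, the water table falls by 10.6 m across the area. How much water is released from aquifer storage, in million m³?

ΔV ≈ 12.7 million m³

A = 4.8 km² = 4.8 × 10^6 m²
ΔV = Sy × A × Δh = 0.25 × 4.8 × 10^6 m² × 10.6 m = 1.272 × 10^7 m³
ΔV = 1.272 × 10^7 m³ = 12.72 million m³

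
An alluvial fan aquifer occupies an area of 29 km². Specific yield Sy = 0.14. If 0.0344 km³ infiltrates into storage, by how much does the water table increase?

Δh ≈ 8.47 m

A = 29 km² = 2.9 × 10^7 m²
ΔV = 0.0344 km³ = 3.44 × 10^7 m³
Δh = ΔV / (Sy × A) = 3.44 × 10^7 m³ / (0.14 × 2.9 × 10^7 m²) = 8.473 m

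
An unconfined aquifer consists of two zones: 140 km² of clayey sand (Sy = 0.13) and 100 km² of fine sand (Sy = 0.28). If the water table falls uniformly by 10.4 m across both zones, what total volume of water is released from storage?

ΔV ≈ 4.8 × 10^8 m³

A₁ = 140 km² = 1.4 × 10^8 m²; A₂ = 100 km² = 1 × 10^8 m²
ΔV₁ = 0.13 × 1.4 × 10^8 × 10.4 = 1.893 × 10^8 m³
ΔV₂ = 0.28 × 1 × 10^8 × 10.4 = 2.912 × 10^8 m³
ΔV = ΔV₁ + ΔV₂ = 4.805 × 10^8 m³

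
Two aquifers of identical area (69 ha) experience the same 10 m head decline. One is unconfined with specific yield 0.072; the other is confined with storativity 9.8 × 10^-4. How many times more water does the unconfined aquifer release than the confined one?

ΔV_u / ΔV_c ≈ 73.5

A = 69 ha = 6.9 × 10^5 m²
Unconfined: ΔV_u = Sy × A × Δh = 0.072 × 6.9 × 10^5 × 10 = 4.968 × 10^5 m³
Confined: ΔV_c = S × A × Δh = 9.8 × 10^-4 × 6.9 × 10^5 × 10 = 6762 m³
Ratio = ΔV_u / ΔV_c = Sy / S = 0.072 / 9.8 × 10^-4 = 73.47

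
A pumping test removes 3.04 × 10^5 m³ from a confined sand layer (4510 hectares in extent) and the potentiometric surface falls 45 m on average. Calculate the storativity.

A = 4510 hectares = 4.51 × 10^7 m²
S = ΔV / (A × Δh) = 3.04 × 10^5 m³ / (4.51 × 10^7 m² × 45 m) = 1.498 × 10^-4

S ≈ 1.5 × 10^-4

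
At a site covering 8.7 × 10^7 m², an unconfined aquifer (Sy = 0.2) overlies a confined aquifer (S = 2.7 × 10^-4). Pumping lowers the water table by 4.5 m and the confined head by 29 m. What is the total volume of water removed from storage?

ΔV ≈ 7.9 × 10^7 m³

Unconfined: ΔV_u = Sy × A × Δh_u = 0.2 × 8.7 × 10^7 × 4.5 = 7.83 × 10^7 m³
Confined: ΔV_c = S × A × Δh_c = 2.7 × 10^-4 × 8.7 × 10^7 × 29 = 6.812 × 10^5 m³
Total ΔV = 7.83 × 10^7 + 6.812 × 10^5 = 7.898 × 10^7 m³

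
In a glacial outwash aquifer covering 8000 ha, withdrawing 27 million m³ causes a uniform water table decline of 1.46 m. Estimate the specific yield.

A = 8000 ha = 8 × 10^7 m²
ΔV = 27 million m³ = 2.7 × 10^7 m³
Sy = ΔV / (A × Δh) = 2.7 × 10^7 m³ / (8 × 10^7 m² × 1.46 m) = 0.2312

Sy ≈ 0.23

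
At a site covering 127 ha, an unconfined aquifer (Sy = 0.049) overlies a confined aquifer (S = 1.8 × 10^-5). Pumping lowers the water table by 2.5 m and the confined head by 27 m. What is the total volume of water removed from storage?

ΔV ≈ 1.56 × 10^5 m³

A = 127 ha = 1.27 × 10^6 m²
Unconfined: ΔV_u = Sy × A × Δh_u = 0.049 × 1.27 × 10^6 × 2.5 = 1.556 × 10^5 m³
Confined: ΔV_c = S × A × Δh_c = 1.8 × 10^-5 × 1.27 × 10^6 × 27 = 617.2 m³
Total ΔV = 1.556 × 10^5 + 617.2 = 1.562 × 10^5 m³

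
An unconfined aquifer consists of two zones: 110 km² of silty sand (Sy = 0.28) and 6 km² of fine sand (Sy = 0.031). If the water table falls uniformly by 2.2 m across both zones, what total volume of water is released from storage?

ΔV ≈ 6.82 × 10^7 m³

A₁ = 110 km² = 1.1 × 10^8 m²; A₂ = 6 km² = 6 × 10^6 m²
ΔV₁ = 0.28 × 1.1 × 10^8 × 2.2 = 6.776 × 10^7 m³
ΔV₂ = 0.031 × 6 × 10^6 × 2.2 = 4.092 × 10^5 m³
ΔV = ΔV₁ + ΔV₂ = 6.817 × 10^7 m³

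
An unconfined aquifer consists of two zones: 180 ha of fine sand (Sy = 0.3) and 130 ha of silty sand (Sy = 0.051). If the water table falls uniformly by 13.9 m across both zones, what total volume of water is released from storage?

A₁ = 180 ha = 1.8 × 10^6 m²; A₂ = 130 ha = 1.3 × 10^6 m²
ΔV₁ = 0.3 × 1.8 × 10^6 × 13.9 = 7.506 × 10^6 m³
ΔV₂ = 0.051 × 1.3 × 10^6 × 13.9 = 9.216 × 10^5 m³
ΔV = ΔV₁ + ΔV₂ = 8.428 × 10^6 m³

ΔV ≈ 8.43 × 10^6 m³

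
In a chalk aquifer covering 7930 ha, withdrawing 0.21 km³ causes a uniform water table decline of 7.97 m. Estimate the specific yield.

A = 7930 ha = 7.93 × 10^7 m²
ΔV = 0.21 km³ = 2.1 × 10^8 m³
Sy = ΔV / (A × Δh) = 2.1 × 10^8 m³ / (7.93 × 10^7 m² × 7.97 m) = 0.3323

Sy ≈ 0.33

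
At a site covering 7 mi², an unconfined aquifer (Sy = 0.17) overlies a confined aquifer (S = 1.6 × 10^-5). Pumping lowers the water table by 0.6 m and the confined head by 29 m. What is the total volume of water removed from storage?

A = 7 mi² = 1.813 × 10^7 m²
Unconfined: ΔV_u = Sy × A × Δh_u = 0.17 × 1.813 × 10^7 × 0.6 = 1.849 × 10^6 m³
Confined: ΔV_c = S × A × Δh_c = 1.6 × 10^-5 × 1.813 × 10^7 × 29 = 8412 m³
Total ΔV = 1.849 × 10^6 + 8412 = 1.858 × 10^6 m³

ΔV ≈ 1.86 × 10^6 m³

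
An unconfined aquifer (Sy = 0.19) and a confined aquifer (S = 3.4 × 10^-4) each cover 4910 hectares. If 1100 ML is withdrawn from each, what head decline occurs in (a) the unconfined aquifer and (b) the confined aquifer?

A = 4910 hectares = 4.91 × 10^7 m²
ΔV = 1100 ML = 1.1 × 10^6 m³
Unconfined: Δh_u = ΔV/(Sy·A) = 1.1 × 10^6/(0.19 × 4.91 × 10^7) = 0.1179 m
Confined: Δh_c = ΔV/(S·A) = 1.1 × 10^6/(3.4 × 10^-4 × 4.91 × 10^7) = 65.89 m

Δh_u ≈ 0.118 m; Δh_c ≈ 65.9 m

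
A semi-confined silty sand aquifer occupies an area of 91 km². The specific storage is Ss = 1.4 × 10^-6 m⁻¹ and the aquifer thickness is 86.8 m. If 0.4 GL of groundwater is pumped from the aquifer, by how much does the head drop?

S = Ss × b = 1.4 × 10^-6 m⁻¹ × 86.8 m = 1.215 × 10^-4
A = 91 km² = 9.1 × 10^7 m²
ΔV = 0.4 GL = 4 × 10^5 m³
Δh = ΔV / (S × A) = 4 × 10^5 m³ / (1.215 × 10^-4 × 9.1 × 10^7 m²) = 36.17 m

Δh ≈ 36.2 m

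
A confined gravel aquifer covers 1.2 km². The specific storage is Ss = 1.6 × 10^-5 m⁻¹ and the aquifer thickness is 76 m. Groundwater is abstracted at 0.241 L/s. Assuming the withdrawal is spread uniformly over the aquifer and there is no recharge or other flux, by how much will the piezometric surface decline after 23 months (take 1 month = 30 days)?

Δh ≈ 9.85 m

S = Ss × b = 1.6 × 10^-5 m⁻¹ × 76 m = 1.216 × 10^-3
A = 1.2 km² = 1.2 × 10^6 m²
Q = 0.241 L/s = 20.82 m³/d
t = 23 months = 690 d
ΔV = Q × t = 20.82 m³/d × 690 d = 14370 m³
Δh = ΔV / (S × A) = 14370 / (0.001216 × 1.2 × 10^6) = 9.846 m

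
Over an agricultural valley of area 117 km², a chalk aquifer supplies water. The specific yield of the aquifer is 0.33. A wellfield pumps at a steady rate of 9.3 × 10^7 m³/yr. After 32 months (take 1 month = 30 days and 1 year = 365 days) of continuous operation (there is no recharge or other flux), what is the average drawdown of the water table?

Δh ≈ 6.34 m

A = 117 km² = 1.17 × 10^8 m²
Q = 9.3 × 10^7 m³/yr = 2.548 × 10^5 m³/d
t = 32 months = 960 d
ΔV = Q × t = 2.548 × 10^5 m³/d × 960 d = 2.446 × 10^8 m³
Δh = ΔV / (Sy × A) = 2.446 × 10^8 / (0.33 × 1.17 × 10^8) = 6.335 m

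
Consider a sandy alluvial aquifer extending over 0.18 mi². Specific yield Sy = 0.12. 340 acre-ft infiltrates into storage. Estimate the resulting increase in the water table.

Δh ≈ 7.5 m

A = 0.18 mi² = 4.662 × 10^5 m²
ΔV = 340 acre-ft = 4.194 × 10^5 m³
Δh = ΔV / (Sy × A) = 4.194 × 10^5 m³ / (0.12 × 4.662 × 10^5 m²) = 7.497 m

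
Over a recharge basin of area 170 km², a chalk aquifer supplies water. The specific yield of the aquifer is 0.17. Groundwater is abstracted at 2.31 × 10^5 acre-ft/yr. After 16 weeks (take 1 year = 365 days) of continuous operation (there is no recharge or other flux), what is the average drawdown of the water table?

A = 170 km² = 1.7 × 10^8 m²
Q = 2.31 × 10^5 acre-ft/yr = 7.806 × 10^5 m³/d
t = 16 weeks = 112 d
ΔV = Q × t = 7.806 × 10^5 m³/d × 112 d = 8.743 × 10^7 m³
Δh = ΔV / (Sy × A) = 8.743 × 10^7 / (0.17 × 1.7 × 10^8) = 3.025 m

Δh ≈ 3.03 m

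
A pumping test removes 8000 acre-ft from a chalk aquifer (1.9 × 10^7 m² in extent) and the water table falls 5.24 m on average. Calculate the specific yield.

ΔV = 8000 acre-ft = 9.868 × 10^6 m³
Sy = ΔV / (A × Δh) = 9.868 × 10^6 m³ / (1.9 × 10^7 m² × 5.24 m) = 0.09911

Sy ≈ 0.099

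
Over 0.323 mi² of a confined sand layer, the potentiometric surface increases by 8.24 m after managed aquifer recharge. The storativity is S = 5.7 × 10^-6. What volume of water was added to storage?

A = 0.323 mi² = 8.366 × 10^5 m²
ΔV = S × A × Δh = 5.7 × 10^-6 × 8.366 × 10^5 m² × 8.24 m = 39.29 m³

ΔV ≈ 39.3 m³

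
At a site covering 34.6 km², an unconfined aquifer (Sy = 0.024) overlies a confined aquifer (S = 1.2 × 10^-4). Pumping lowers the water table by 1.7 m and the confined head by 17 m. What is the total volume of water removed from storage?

A = 34.6 km² = 3.46 × 10^7 m²
Unconfined: ΔV_u = Sy × A × Δh_u = 0.024 × 3.46 × 10^7 × 1.7 = 1.412 × 10^6 m³
Confined: ΔV_c = S × A × Δh_c = 1.2 × 10^-4 × 3.46 × 10^7 × 17 = 70580 m³
Total ΔV = 1.412 × 10^6 + 70580 = 1.482 × 10^6 m³

ΔV ≈ 1.48 × 10^6 m³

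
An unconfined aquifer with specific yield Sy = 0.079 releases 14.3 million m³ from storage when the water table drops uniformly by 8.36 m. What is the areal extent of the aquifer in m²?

A ≈ 2.17 × 10^7 m²

ΔV = 14.3 million m³ = 1.43 × 10^7 m³
A = ΔV / (Sy × Δh) = 1.43 × 10^7 / (0.079 × 8.36) = 2.165 × 10^7 m²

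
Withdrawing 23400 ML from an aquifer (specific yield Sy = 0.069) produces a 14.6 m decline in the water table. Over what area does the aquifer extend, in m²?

ΔV = 23400 ML = 2.34 × 10^7 m³
A = ΔV / (Sy × Δh) = 2.34 × 10^7 / (0.069 × 14.6) = 2.323 × 10^7 m²

A ≈ 2.32 × 10^7 m²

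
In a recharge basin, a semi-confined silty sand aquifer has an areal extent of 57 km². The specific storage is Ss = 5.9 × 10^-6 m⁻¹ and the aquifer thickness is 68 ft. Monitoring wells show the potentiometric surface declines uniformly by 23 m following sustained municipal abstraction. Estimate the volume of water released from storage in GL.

b = 68 ft = 20.73 m
S = Ss × b = 5.9 × 10^-6 m⁻¹ × 20.73 m = 1.223 × 10^-4
A = 57 km² = 5.7 × 10^7 m²
ΔV = S × A × Δh = 1.223 × 10^-4 × 5.7 × 10^7 m² × 23 m = 1.603 × 10^5 m³
ΔV = 1.603 × 10^5 m³ = 0.1603 GL

ΔV ≈ 0.16 GL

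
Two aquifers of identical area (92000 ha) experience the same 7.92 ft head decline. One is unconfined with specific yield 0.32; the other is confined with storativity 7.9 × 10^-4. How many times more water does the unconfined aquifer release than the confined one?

A = 92000 ha = 9.2 × 10^8 m²
Δh = 7.92 ft = 2.414 m
Unconfined: ΔV_u = Sy × A × Δh = 0.32 × 9.2 × 10^8 × 2.414 = 7.107 × 10^8 m³
Confined: ΔV_c = S × A × Δh = 7.9 × 10^-4 × 9.2 × 10^8 × 2.414 = 1.755 × 10^6 m³
Ratio = ΔV_u / ΔV_c = Sy / S = 0.32 / 7.9 × 10^-4 = 405.1

ΔV_u / ΔV_c ≈ 405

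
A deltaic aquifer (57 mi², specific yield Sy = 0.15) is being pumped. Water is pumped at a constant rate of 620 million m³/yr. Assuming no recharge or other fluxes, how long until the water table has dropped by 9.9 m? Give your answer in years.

A = 57 mi² = 1.476 × 10^8 m²
ΔV = Sy × A × Δh = 0.15 × 1.476 × 10^8 × 9.9 = 2.192 × 10^8 m³
Q = 620 million m³/yr = 1.699 × 10^6 m³/d
t = ΔV / Q = 2.192 × 10^8 m³ / 1.699 × 10^6 m³/d = 129.1 d
t = 129.1 d ≈ 0.3536 years

t ≈ 0.354 years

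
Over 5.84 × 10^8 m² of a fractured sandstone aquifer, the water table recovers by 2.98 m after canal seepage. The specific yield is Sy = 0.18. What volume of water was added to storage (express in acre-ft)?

ΔV = Sy × A × Δh = 0.18 × 5.84 × 10^8 m² × 2.98 m = 3.133 × 10^8 m³
ΔV = 3.133 × 10^8 m³ = 2.54 × 10^5 acre-ft

ΔV ≈ 2.54 × 10^5 acre-ft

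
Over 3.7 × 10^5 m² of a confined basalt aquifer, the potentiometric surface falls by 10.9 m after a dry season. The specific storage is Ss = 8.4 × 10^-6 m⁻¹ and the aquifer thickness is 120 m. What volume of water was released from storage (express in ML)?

ΔV ≈ 4.07 ML

S = Ss × b = 8.4 × 10^-6 m⁻¹ × 120 m = 1.008 × 10^-3
ΔV = S × A × Δh = 0.001008 × 3.7 × 10^5 m² × 10.9 m = 4065 m³
ΔV = 4065 m³ = 4.065 ML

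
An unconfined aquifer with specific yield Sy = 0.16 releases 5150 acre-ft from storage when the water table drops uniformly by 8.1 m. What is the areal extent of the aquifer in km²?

ΔV = 5150 acre-ft = 6.352 × 10^6 m³
A = ΔV / (Sy × Δh) = 6.352 × 10^6 / (0.16 × 8.1) = 4.902 × 10^6 m²
A = 4.902 × 10^6 m² = 4.902 km²

A ≈ 4.9 km²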